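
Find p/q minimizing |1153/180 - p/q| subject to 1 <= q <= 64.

Expand x = 1153/180 as a continued fraction with the Euclidean algorithm:
  1153 = 6*180 + 73, so a_0 = 6.
  180 = 2*73 + 34, so a_1 = 2.
  73 = 2*34 + 5, so a_2 = 2.
  34 = 6*5 + 4, so a_3 = 6.
  5 = 1*4 + 1, so a_4 = 1.
  4 = 4*1 + 0, so a_5 = 4.
so x = [6; 2, 2, 6, 1, 4].
Convergents (p_i = a_i*p_{i-1} + p_{i-2}, q_i = a_i*q_{i-1} + q_{i-2} with p_{-2}=0, p_{-1}=1, q_{-2}=1, q_{-1}=0), until the denominator exceeds 64:
  i=0: a_0=6, p_0 = 6*1 + 0 = 6, q_0 = 6*0 + 1 = 1.
  i=1: a_1=2, p_1 = 2*6 + 1 = 13, q_1 = 2*1 + 0 = 2.
  i=2: a_2=2, p_2 = 2*13 + 6 = 32, q_2 = 2*2 + 1 = 5.
  i=3: a_3=6, p_3 = 6*32 + 13 = 205, q_3 = 6*5 + 2 = 32.
  i=4: a_4=1, p_4 = 1*205 + 32 = 237, q_4 = 1*32 + 5 = 37.
  i=5: a_5=4, p_5 = 4*237 + 205 = 1153, q_5 = 4*37 + 32 = 180.
q_5 = 180 > 64, so the last convergent with denominator <= 64 is p_4/q_4 = 237/37.
The closest fraction with denominator <= 64 is either p_4/q_4 or the intermediate fraction (k*p_4 + p_3)/(k*q_4 + q_3) with the largest k >= 1 whose denominator stays <= 64; these approach x as k grows, and every other convergent or intermediate fraction in range is farther away.
Largest k: floor((64 - q_3)/q_4) = floor((64 - 32)/37) = 0.
Since k = 0, no intermediate fraction beyond p_4/q_4 has denominator <= 64, so the convergent 237/37 is the closest (its error is |1153*37 - 237*180|/(180*37) = 1/6660).

237/37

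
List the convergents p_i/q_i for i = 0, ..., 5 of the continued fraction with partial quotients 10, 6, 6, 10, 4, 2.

10/1, 61/6, 376/37, 3821/376, 15660/1541, 35141/3458

Using the convergent recurrence p_i = a_i*p_{i-1} + p_{i-2}, q_i = a_i*q_{i-1} + q_{i-2} with p_{-2}=0, p_{-1}=1, q_{-2}=1, q_{-1}=0:
  i=0: a_0=10, p_0 = 10*1 + 0 = 10, q_0 = 10*0 + 1 = 1.
  i=1: a_1=6, p_1 = 6*10 + 1 = 61, q_1 = 6*1 + 0 = 6.
  i=2: a_2=6, p_2 = 6*61 + 10 = 376, q_2 = 6*6 + 1 = 37.
  i=3: a_3=10, p_3 = 10*376 + 61 = 3821, q_3 = 10*37 + 6 = 376.
  i=4: a_4=4, p_4 = 4*3821 + 376 = 15660, q_4 = 4*376 + 37 = 1541.
  i=5: a_5=2, p_5 = 2*15660 + 3821 = 35141, q_5 = 2*1541 + 376 = 3458.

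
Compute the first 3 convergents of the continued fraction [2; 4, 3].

2/1, 9/4, 29/13

Using the convergent recurrence p_i = a_i*p_{i-1} + p_{i-2}, q_i = a_i*q_{i-1} + q_{i-2} with p_{-2}=0, p_{-1}=1, q_{-2}=1, q_{-1}=0:
  i=0: a_0=2, p_0 = 2*1 + 0 = 2, q_0 = 2*0 + 1 = 1.
  i=1: a_1=4, p_1 = 4*2 + 1 = 9, q_1 = 4*1 + 0 = 4.
  i=2: a_2=3, p_2 = 3*9 + 2 = 29, q_2 = 3*4 + 1 = 13.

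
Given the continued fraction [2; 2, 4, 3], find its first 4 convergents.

Using the convergent recurrence p_i = a_i*p_{i-1} + p_{i-2}, q_i = a_i*q_{i-1} + q_{i-2} with p_{-2}=0, p_{-1}=1, q_{-2}=1, q_{-1}=0:
  i=0: a_0=2, p_0 = 2*1 + 0 = 2, q_0 = 2*0 + 1 = 1.
  i=1: a_1=2, p_1 = 2*2 + 1 = 5, q_1 = 2*1 + 0 = 2.
  i=2: a_2=4, p_2 = 4*5 + 2 = 22, q_2 = 4*2 + 1 = 9.
  i=3: a_3=3, p_3 = 3*22 + 5 = 71, q_3 = 3*9 + 2 = 29.

2/1, 5/2, 22/9, 71/29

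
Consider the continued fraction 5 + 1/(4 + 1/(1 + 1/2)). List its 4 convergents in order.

5/1, 21/4, 26/5, 73/14

Using the convergent recurrence p_i = a_i*p_{i-1} + p_{i-2}, q_i = a_i*q_{i-1} + q_{i-2} with p_{-2}=0, p_{-1}=1, q_{-2}=1, q_{-1}=0:
  i=0: a_0=5, p_0 = 5*1 + 0 = 5, q_0 = 5*0 + 1 = 1.
  i=1: a_1=4, p_1 = 4*5 + 1 = 21, q_1 = 4*1 + 0 = 4.
  i=2: a_2=1, p_2 = 1*21 + 5 = 26, q_2 = 1*4 + 1 = 5.
  i=3: a_3=2, p_3 = 2*26 + 21 = 73, q_3 = 2*5 + 4 = 14.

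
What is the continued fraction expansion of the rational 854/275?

[3; 9, 2, 14]

Run the Euclidean algorithm on 854 and 275; the successive quotients are the partial quotients a_0, a_1, ... (each step inverts the fractional part left over by the previous one):
  854 = 3*275 + 29, so a_0 = 3.
  275 = 9*29 + 14, so a_1 = 9.
  29 = 2*14 + 1, so a_2 = 2.
  14 = 14*1 + 0, so a_3 = 14.
The remainder reaches 0 after 4 divisions, so the expansion has 4 partial quotients, read off in order.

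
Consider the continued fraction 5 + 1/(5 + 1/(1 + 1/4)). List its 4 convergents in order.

5/1, 26/5, 31/6, 150/29

Using the convergent recurrence p_i = a_i*p_{i-1} + p_{i-2}, q_i = a_i*q_{i-1} + q_{i-2} with p_{-2}=0, p_{-1}=1, q_{-2}=1, q_{-1}=0:
  i=0: a_0=5, p_0 = 5*1 + 0 = 5, q_0 = 5*0 + 1 = 1.
  i=1: a_1=5, p_1 = 5*5 + 1 = 26, q_1 = 5*1 + 0 = 5.
  i=2: a_2=1, p_2 = 1*26 + 5 = 31, q_2 = 1*5 + 1 = 6.
  i=3: a_3=4, p_3 = 4*31 + 26 = 150, q_3 = 4*6 + 5 = 29.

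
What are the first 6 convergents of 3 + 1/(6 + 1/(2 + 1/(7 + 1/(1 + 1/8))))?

3/1, 19/6, 41/13, 306/97, 347/110, 3082/977

Using the convergent recurrence p_i = a_i*p_{i-1} + p_{i-2}, q_i = a_i*q_{i-1} + q_{i-2} with p_{-2}=0, p_{-1}=1, q_{-2}=1, q_{-1}=0:
  i=0: a_0=3, p_0 = 3*1 + 0 = 3, q_0 = 3*0 + 1 = 1.
  i=1: a_1=6, p_1 = 6*3 + 1 = 19, q_1 = 6*1 + 0 = 6.
  i=2: a_2=2, p_2 = 2*19 + 3 = 41, q_2 = 2*6 + 1 = 13.
  i=3: a_3=7, p_3 = 7*41 + 19 = 306, q_3 = 7*13 + 6 = 97.
  i=4: a_4=1, p_4 = 1*306 + 41 = 347, q_4 = 1*97 + 13 = 110.
  i=5: a_5=8, p_5 = 8*347 + 306 = 3082, q_5 = 8*110 + 97 = 977.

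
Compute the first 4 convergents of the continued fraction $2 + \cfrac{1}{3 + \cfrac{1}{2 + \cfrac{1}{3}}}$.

Using the convergent recurrence p_i = a_i*p_{i-1} + p_{i-2}, q_i = a_i*q_{i-1} + q_{i-2} with p_{-2}=0, p_{-1}=1, q_{-2}=1, q_{-1}=0:
  i=0: a_0=2, p_0 = 2*1 + 0 = 2, q_0 = 2*0 + 1 = 1.
  i=1: a_1=3, p_1 = 3*2 + 1 = 7, q_1 = 3*1 + 0 = 3.
  i=2: a_2=2, p_2 = 2*7 + 2 = 16, q_2 = 2*3 + 1 = 7.
  i=3: a_3=3, p_3 = 3*16 + 7 = 55, q_3 = 3*7 + 3 = 24.

2/1, 7/3, 16/7, 55/24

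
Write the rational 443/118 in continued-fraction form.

Run the Euclidean algorithm on 443 and 118; the successive quotients are the partial quotients a_0, a_1, ... (each step inverts the fractional part left over by the previous one):
  443 = 3*118 + 89, so a_0 = 3.
  118 = 1*89 + 29, so a_1 = 1.
  89 = 3*29 + 2, so a_2 = 3.
  29 = 14*2 + 1, so a_3 = 14.
  2 = 2*1 + 0, so a_4 = 2.
The remainder reaches 0 after 5 divisions, so the expansion has 5 partial quotients, read off in order.

[3; 1, 3, 14, 2]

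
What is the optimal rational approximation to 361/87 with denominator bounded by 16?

54/13

Expand x = 361/87 as a continued fraction with the Euclidean algorithm:
  361 = 4*87 + 13, so a_0 = 4.
  87 = 6*13 + 9, so a_1 = 6.
  13 = 1*9 + 4, so a_2 = 1.
  9 = 2*4 + 1, so a_3 = 2.
  4 = 4*1 + 0, so a_4 = 4.
so x = [4; 6, 1, 2, 4].
Convergents (p_i = a_i*p_{i-1} + p_{i-2}, q_i = a_i*q_{i-1} + q_{i-2} with p_{-2}=0, p_{-1}=1, q_{-2}=1, q_{-1}=0), until the denominator exceeds 16:
  i=0: a_0=4, p_0 = 4*1 + 0 = 4, q_0 = 4*0 + 1 = 1.
  i=1: a_1=6, p_1 = 6*4 + 1 = 25, q_1 = 6*1 + 0 = 6.
  i=2: a_2=1, p_2 = 1*25 + 4 = 29, q_2 = 1*6 + 1 = 7.
  i=3: a_3=2, p_3 = 2*29 + 25 = 83, q_3 = 2*7 + 6 = 20.
q_3 = 20 > 16, so the last convergent with denominator <= 16 is p_2/q_2 = 29/7.
The closest fraction with denominator <= 16 is either p_2/q_2 or the intermediate fraction (k*p_2 + p_1)/(k*q_2 + q_1) with the largest k >= 1 whose denominator stays <= 16; these approach x as k grows, and every other convergent or intermediate fraction in range is farther away.
Largest k: floor((16 - q_1)/q_2) = floor((16 - 6)/7) = 1.
That gives (1*29 + 25)/(1*7 + 6) = 54/13.
Compare the errors: |x - 29/7| = |361*7 - 29*87|/(87*7) = 4/609, and |x - 54/13| = |361*13 - 54*87|/(87*13) = 5/1131.
Cross-multiplying, 5*609 = 3045 < 4524 = 4*1131, so 5/1131 is smaller: the intermediate fraction 54/13 is closer to x than 29/7.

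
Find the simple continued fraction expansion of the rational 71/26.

Run the Euclidean algorithm on 71 and 26; the successive quotients are the partial quotients a_0, a_1, ... (each step inverts the fractional part left over by the previous one):
  71 = 2*26 + 19, so a_0 = 2.
  26 = 1*19 + 7, so a_1 = 1.
  19 = 2*7 + 5, so a_2 = 2.
  7 = 1*5 + 2, so a_3 = 1.
  5 = 2*2 + 1, so a_4 = 2.
  2 = 2*1 + 0, so a_5 = 2.
The remainder reaches 0 after 6 divisions, so the expansion has 6 partial quotients, read off in order.

[2; 1, 2, 1, 2, 2]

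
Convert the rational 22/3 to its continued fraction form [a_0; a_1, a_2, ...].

Run the Euclidean algorithm on 22 and 3; the successive quotients are the partial quotients a_0, a_1, ... (each step inverts the fractional part left over by the previous one):
  22 = 7*3 + 1, so a_0 = 7.
  3 = 3*1 + 0, so a_1 = 3.
The remainder reaches 0 after 2 divisions, so the expansion has 2 partial quotients, read off in order.

[7; 3]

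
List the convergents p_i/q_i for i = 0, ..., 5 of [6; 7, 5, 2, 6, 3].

Using the convergent recurrence p_i = a_i*p_{i-1} + p_{i-2}, q_i = a_i*q_{i-1} + q_{i-2} with p_{-2}=0, p_{-1}=1, q_{-2}=1, q_{-1}=0:
  i=0: a_0=6, p_0 = 6*1 + 0 = 6, q_0 = 6*0 + 1 = 1.
  i=1: a_1=7, p_1 = 7*6 + 1 = 43, q_1 = 7*1 + 0 = 7.
  i=2: a_2=5, p_2 = 5*43 + 6 = 221, q_2 = 5*7 + 1 = 36.
  i=3: a_3=2, p_3 = 2*221 + 43 = 485, q_3 = 2*36 + 7 = 79.
  i=4: a_4=6, p_4 = 6*485 + 221 = 3131, q_4 = 6*79 + 36 = 510.
  i=5: a_5=3, p_5 = 3*3131 + 485 = 9878, q_5 = 3*510 + 79 = 1609.

6/1, 43/7, 221/36, 485/79, 3131/510, 9878/1609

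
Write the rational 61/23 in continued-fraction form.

Run the Euclidean algorithm on 61 and 23; the successive quotients are the partial quotients a_0, a_1, ... (each step inverts the fractional part left over by the previous one):
  61 = 2*23 + 15, so a_0 = 2.
  23 = 1*15 + 8, so a_1 = 1.
  15 = 1*8 + 7, so a_2 = 1.
  8 = 1*7 + 1, so a_3 = 1.
  7 = 7*1 + 0, so a_4 = 7.
The remainder reaches 0 after 5 divisions, so the expansion has 5 partial quotients, read off in order.

[2; 1, 1, 1, 7]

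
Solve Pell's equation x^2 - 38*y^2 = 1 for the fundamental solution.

First expand sqrt(38) as a continued fraction. With x_i = (sqrt(38) + m_i)/d_i and (m_0, d_0) = (0, 1): a_0 = floor(sqrt(38)) = 6, since 6^2 = 36 <= 38 < 49 = 7^2.
Iterate m_{i+1} = d_i*a_i - m_i, d_{i+1} = (38 - m_{i+1}^2)/d_i, a_{i+1} = floor((a_0 + m_{i+1})/d_{i+1}):
  m_1 = 1*6 - 0 = 6, d_1 = (38 - 6^2)/1 = 2/1 = 2, a_1 = floor((6 + 6)/2) = 6.
  m_2 = 2*6 - 6 = 6, d_2 = (38 - 6^2)/2 = 2/2 = 1, a_2 = floor((6 + 6)/1) = 12.
  m_3 = 1*12 - 6 = 6, d_3 = (38 - 6^2)/1 = 2/1 = 2: (m_3, d_3) = (m_1, d_1) = (6, 2), so from here the quotients repeat a_1, a_2; the period length is 2.
So sqrt(38) = [6; (6, 12)] with period length k = 2.
k is even, so the fundamental solution of x^2 - 38y^2 = 1 is (p_{k-1}, q_{k-1}) = (p_1, q_1); compute convergents through index 1.
Convergents (p_i = a_i*p_{i-1} + p_{i-2}, q_i = a_i*q_{i-1} + q_{i-2} with p_{-2}=0, p_{-1}=1, q_{-2}=1, q_{-1}=0):
  i=0: a_0=6, p_0 = 6*1 + 0 = 6, q_0 = 6*0 + 1 = 1.
  i=1: a_1=6, p_1 = 6*6 + 1 = 37, q_1 = 6*1 + 0 = 6.
Check: 37^2 - 38*6^2 = 1369 - 1368 = 1, so (x, y) = (37, 6) solves the equation, and by the theorem it is the least positive solution.

(x, y) = (37, 6)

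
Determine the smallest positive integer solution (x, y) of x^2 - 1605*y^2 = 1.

First expand sqrt(1605) as a continued fraction. With x_i = (sqrt(1605) + m_i)/d_i and (m_0, d_0) = (0, 1): a_0 = floor(sqrt(1605)) = 40, since 40^2 = 1600 <= 1605 < 1681 = 41^2.
Iterate m_{i+1} = d_i*a_i - m_i, d_{i+1} = (1605 - m_{i+1}^2)/d_i, a_{i+1} = floor((a_0 + m_{i+1})/d_{i+1}):
  m_1 = 1*40 - 0 = 40, d_1 = (1605 - 40^2)/1 = 5/1 = 5, a_1 = floor((40 + 40)/5) = 16.
  m_2 = 5*16 - 40 = 40, d_2 = (1605 - 40^2)/5 = 5/5 = 1, a_2 = floor((40 + 40)/1) = 80.
  m_3 = 1*80 - 40 = 40, d_3 = (1605 - 40^2)/1 = 5/1 = 5: (m_3, d_3) = (m_1, d_1) = (40, 5), so from here the quotients repeat a_1, a_2; the period length is 2.
So sqrt(1605) = [40; (16, 80)] with period length k = 2.
k is even, so the fundamental solution of x^2 - 1605y^2 = 1 is (p_{k-1}, q_{k-1}) = (p_1, q_1); compute convergents through index 1.
Convergents (p_i = a_i*p_{i-1} + p_{i-2}, q_i = a_i*q_{i-1} + q_{i-2} with p_{-2}=0, p_{-1}=1, q_{-2}=1, q_{-1}=0):
  i=0: a_0=40, p_0 = 40*1 + 0 = 40, q_0 = 40*0 + 1 = 1.
  i=1: a_1=16, p_1 = 16*40 + 1 = 641, q_1 = 16*1 + 0 = 16.
Check: 641^2 - 1605*16^2 = 410881 - 410880 = 1, so (x, y) = (641, 16) solves the equation, and by the theorem it is the least positive solution.

(x, y) = (641, 16)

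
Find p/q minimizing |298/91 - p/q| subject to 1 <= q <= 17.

Expand x = 298/91 as a continued fraction with the Euclidean algorithm:
  298 = 3*91 + 25, so a_0 = 3.
  91 = 3*25 + 16, so a_1 = 3.
  25 = 1*16 + 9, so a_2 = 1.
  16 = 1*9 + 7, so a_3 = 1.
  9 = 1*7 + 2, so a_4 = 1.
  7 = 3*2 + 1, so a_5 = 3.
  2 = 2*1 + 0, so a_6 = 2.
so x = [3; 3, 1, 1, 1, 3, 2].
Convergents (p_i = a_i*p_{i-1} + p_{i-2}, q_i = a_i*q_{i-1} + q_{i-2} with p_{-2}=0, p_{-1}=1, q_{-2}=1, q_{-1}=0), until the denominator exceeds 17:
  i=0: a_0=3, p_0 = 3*1 + 0 = 3, q_0 = 3*0 + 1 = 1.
  i=1: a_1=3, p_1 = 3*3 + 1 = 10, q_1 = 3*1 + 0 = 3.
  i=2: a_2=1, p_2 = 1*10 + 3 = 13, q_2 = 1*3 + 1 = 4.
  i=3: a_3=1, p_3 = 1*13 + 10 = 23, q_3 = 1*4 + 3 = 7.
  i=4: a_4=1, p_4 = 1*23 + 13 = 36, q_4 = 1*7 + 4 = 11.
  i=5: a_5=3, p_5 = 3*36 + 23 = 131, q_5 = 3*11 + 7 = 40.
q_5 = 40 > 17, so the last convergent with denominator <= 17 is p_4/q_4 = 36/11.
The closest fraction with denominator <= 17 is either p_4/q_4 or the intermediate fraction (k*p_4 + p_3)/(k*q_4 + q_3) with the largest k >= 1 whose denominator stays <= 17; these approach x as k grows, and every other convergent or intermediate fraction in range is farther away.
Largest k: floor((17 - q_3)/q_4) = floor((17 - 7)/11) = 0.
Since k = 0, no intermediate fraction beyond p_4/q_4 has denominator <= 17, so the convergent 36/11 is the closest (its error is |298*11 - 36*91|/(91*11) = 2/1001).

36/11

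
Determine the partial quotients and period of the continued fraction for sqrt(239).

Write x_i = (sqrt(239) + m_i)/d_i with (m_0, d_0) = (0, 1). a_0 = floor(sqrt(239)) = 15, since 15^2 = 225 <= 239 < 256 = 16^2.
Iterate m_{i+1} = d_i*a_i - m_i, d_{i+1} = (239 - m_{i+1}^2)/d_i, a_{i+1} = floor((a_0 + m_{i+1})/d_{i+1}):
  m_1 = 1*15 - 0 = 15, d_1 = (239 - 15^2)/1 = 14/1 = 14, a_1 = floor((15 + 15)/14) = 2.
  m_2 = 14*2 - 15 = 13, d_2 = (239 - 13^2)/14 = 70/14 = 5, a_2 = floor((15 + 13)/5) = 5.
  m_3 = 5*5 - 13 = 12, d_3 = (239 - 12^2)/5 = 95/5 = 19, a_3 = floor((15 + 12)/19) = 1.
  m_4 = 19*1 - 12 = 7, d_4 = (239 - 7^2)/19 = 190/19 = 10, a_4 = floor((15 + 7)/10) = 2.
  m_5 = 10*2 - 7 = 13, d_5 = (239 - 13^2)/10 = 70/10 = 7, a_5 = floor((15 + 13)/7) = 4.
  m_6 = 7*4 - 13 = 15, d_6 = (239 - 15^2)/7 = 14/7 = 2, a_6 = floor((15 + 15)/2) = 15.
  m_7 = 2*15 - 15 = 15, d_7 = (239 - 15^2)/2 = 14/2 = 7, a_7 = floor((15 + 15)/7) = 4.
  m_8 = 7*4 - 15 = 13, d_8 = (239 - 13^2)/7 = 70/7 = 10, a_8 = floor((15 + 13)/10) = 2.
  m_9 = 10*2 - 13 = 7, d_9 = (239 - 7^2)/10 = 190/10 = 19, a_9 = floor((15 + 7)/19) = 1.
  m_10 = 19*1 - 7 = 12, d_10 = (239 - 12^2)/19 = 95/19 = 5, a_10 = floor((15 + 12)/5) = 5.
  m_11 = 5*5 - 12 = 13, d_11 = (239 - 13^2)/5 = 70/5 = 14, a_11 = floor((15 + 13)/14) = 2.
  m_12 = 14*2 - 13 = 15, d_12 = (239 - 15^2)/14 = 14/14 = 1, a_12 = floor((15 + 15)/1) = 30.
  m_13 = 1*30 - 15 = 15, d_13 = (239 - 15^2)/1 = 14/1 = 14: (m_13, d_13) = (m_1, d_1) = (15, 14), so from here the quotients repeat a_1, ..., a_12; the period length is 12.
Hence the expansion of sqrt(239) is a_0 = 15 followed by the repeating block 2, 5, 1, 2, 4, 15, 4, 2, 1, 5, 2, 30 (period 12).

[15; (2, 5, 1, 2, 4, 15, 4, 2, 1, 5, 2, 30)]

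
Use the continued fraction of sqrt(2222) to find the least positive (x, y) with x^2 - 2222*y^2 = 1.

(x, y) = (9899, 210)

First expand sqrt(2222) as a continued fraction. With x_i = (sqrt(2222) + m_i)/d_i and (m_0, d_0) = (0, 1): a_0 = floor(sqrt(2222)) = 47, since 47^2 = 2209 <= 2222 < 2304 = 48^2.
Iterate m_{i+1} = d_i*a_i - m_i, d_{i+1} = (2222 - m_{i+1}^2)/d_i, a_{i+1} = floor((a_0 + m_{i+1})/d_{i+1}):
  m_1 = 1*47 - 0 = 47, d_1 = (2222 - 47^2)/1 = 13/1 = 13, a_1 = floor((47 + 47)/13) = 7.
  m_2 = 13*7 - 47 = 44, d_2 = (2222 - 44^2)/13 = 286/13 = 22, a_2 = floor((47 + 44)/22) = 4.
  m_3 = 22*4 - 44 = 44, d_3 = (2222 - 44^2)/22 = 286/22 = 13, a_3 = floor((47 + 44)/13) = 7.
  m_4 = 13*7 - 44 = 47, d_4 = (2222 - 47^2)/13 = 13/13 = 1, a_4 = floor((47 + 47)/1) = 94.
  m_5 = 1*94 - 47 = 47, d_5 = (2222 - 47^2)/1 = 13/1 = 13: (m_5, d_5) = (m_1, d_1) = (47, 13), so from here the quotients repeat a_1, ..., a_4; the period length is 4.
So sqrt(2222) = [47; (7, 4, 7, 94)] with period length k = 4.
k is even, so the fundamental solution of x^2 - 2222y^2 = 1 is (p_{k-1}, q_{k-1}) = (p_3, q_3); compute convergents through index 3.
Convergents (p_i = a_i*p_{i-1} + p_{i-2}, q_i = a_i*q_{i-1} + q_{i-2} with p_{-2}=0, p_{-1}=1, q_{-2}=1, q_{-1}=0):
  i=0: a_0=47, p_0 = 47*1 + 0 = 47, q_0 = 47*0 + 1 = 1.
  i=1: a_1=7, p_1 = 7*47 + 1 = 330, q_1 = 7*1 + 0 = 7.
  i=2: a_2=4, p_2 = 4*330 + 47 = 1367, q_2 = 4*7 + 1 = 29.
  i=3: a_3=7, p_3 = 7*1367 + 330 = 9899, q_3 = 7*29 + 7 = 210.
Check: 9899^2 - 2222*210^2 = 97990201 - 97990200 = 1, so (x, y) = (9899, 210) solves the equation, and by the theorem it is the least positive solution.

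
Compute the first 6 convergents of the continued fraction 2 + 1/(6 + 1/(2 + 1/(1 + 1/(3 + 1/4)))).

Using the convergent recurrence p_i = a_i*p_{i-1} + p_{i-2}, q_i = a_i*q_{i-1} + q_{i-2} with p_{-2}=0, p_{-1}=1, q_{-2}=1, q_{-1}=0:
  i=0: a_0=2, p_0 = 2*1 + 0 = 2, q_0 = 2*0 + 1 = 1.
  i=1: a_1=6, p_1 = 6*2 + 1 = 13, q_1 = 6*1 + 0 = 6.
  i=2: a_2=2, p_2 = 2*13 + 2 = 28, q_2 = 2*6 + 1 = 13.
  i=3: a_3=1, p_3 = 1*28 + 13 = 41, q_3 = 1*13 + 6 = 19.
  i=4: a_4=3, p_4 = 3*41 + 28 = 151, q_4 = 3*19 + 13 = 70.
  i=5: a_5=4, p_5 = 4*151 + 41 = 645, q_5 = 4*70 + 19 = 299.

2/1, 13/6, 28/13, 41/19, 151/70, 645/299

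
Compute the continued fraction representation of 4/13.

Run the Euclidean algorithm on 4 and 13; the successive quotients are the partial quotients a_0, a_1, ... (each step inverts the fractional part left over by the previous one):
  4 = 0*13 + 4, so a_0 = 0.
  13 = 3*4 + 1, so a_1 = 3.
  4 = 4*1 + 0, so a_2 = 4.
The remainder reaches 0 after 3 divisions, so the expansion has 3 partial quotients, read off in order.

[0; 3, 4]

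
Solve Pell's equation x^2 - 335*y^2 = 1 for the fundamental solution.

(x, y) = (604, 33)

First expand sqrt(335) as a continued fraction. With x_i = (sqrt(335) + m_i)/d_i and (m_0, d_0) = (0, 1): a_0 = floor(sqrt(335)) = 18, since 18^2 = 324 <= 335 < 361 = 19^2.
Iterate m_{i+1} = d_i*a_i - m_i, d_{i+1} = (335 - m_{i+1}^2)/d_i, a_{i+1} = floor((a_0 + m_{i+1})/d_{i+1}):
  m_1 = 1*18 - 0 = 18, d_1 = (335 - 18^2)/1 = 11/1 = 11, a_1 = floor((18 + 18)/11) = 3.
  m_2 = 11*3 - 18 = 15, d_2 = (335 - 15^2)/11 = 110/11 = 10, a_2 = floor((18 + 15)/10) = 3.
  m_3 = 10*3 - 15 = 15, d_3 = (335 - 15^2)/10 = 110/10 = 11, a_3 = floor((18 + 15)/11) = 3.
  m_4 = 11*3 - 15 = 18, d_4 = (335 - 18^2)/11 = 11/11 = 1, a_4 = floor((18 + 18)/1) = 36.
  m_5 = 1*36 - 18 = 18, d_5 = (335 - 18^2)/1 = 11/1 = 11: (m_5, d_5) = (m_1, d_1) = (18, 11), so from here the quotients repeat a_1, ..., a_4; the period length is 4.
So sqrt(335) = [18; (3, 3, 3, 36)] with period length k = 4.
k is even, so the fundamental solution of x^2 - 335y^2 = 1 is (p_{k-1}, q_{k-1}) = (p_3, q_3); compute convergents through index 3.
Convergents (p_i = a_i*p_{i-1} + p_{i-2}, q_i = a_i*q_{i-1} + q_{i-2} with p_{-2}=0, p_{-1}=1, q_{-2}=1, q_{-1}=0):
  i=0: a_0=18, p_0 = 18*1 + 0 = 18, q_0 = 18*0 + 1 = 1.
  i=1: a_1=3, p_1 = 3*18 + 1 = 55, q_1 = 3*1 + 0 = 3.
  i=2: a_2=3, p_2 = 3*55 + 18 = 183, q_2 = 3*3 + 1 = 10.
  i=3: a_3=3, p_3 = 3*183 + 55 = 604, q_3 = 3*10 + 3 = 33.
Check: 604^2 - 335*33^2 = 364816 - 364815 = 1, so (x, y) = (604, 33) solves the equation, and by the theorem it is the least positive solution.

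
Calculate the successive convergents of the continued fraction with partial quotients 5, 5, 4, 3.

5/1, 26/5, 109/21, 353/68

Using the convergent recurrence p_i = a_i*p_{i-1} + p_{i-2}, q_i = a_i*q_{i-1} + q_{i-2} with p_{-2}=0, p_{-1}=1, q_{-2}=1, q_{-1}=0:
  i=0: a_0=5, p_0 = 5*1 + 0 = 5, q_0 = 5*0 + 1 = 1.
  i=1: a_1=5, p_1 = 5*5 + 1 = 26, q_1 = 5*1 + 0 = 5.
  i=2: a_2=4, p_2 = 4*26 + 5 = 109, q_2 = 4*5 + 1 = 21.
  i=3: a_3=3, p_3 = 3*109 + 26 = 353, q_3 = 3*21 + 5 = 68.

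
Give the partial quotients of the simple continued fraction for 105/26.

[4; 26]

Run the Euclidean algorithm on 105 and 26; the successive quotients are the partial quotients a_0, a_1, ... (each step inverts the fractional part left over by the previous one):
  105 = 4*26 + 1, so a_0 = 4.
  26 = 26*1 + 0, so a_1 = 26.
The remainder reaches 0 after 2 divisions, so the expansion has 2 partial quotients, read off in order.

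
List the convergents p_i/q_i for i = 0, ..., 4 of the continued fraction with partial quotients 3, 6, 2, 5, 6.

3/1, 19/6, 41/13, 224/71, 1385/439

Using the convergent recurrence p_i = a_i*p_{i-1} + p_{i-2}, q_i = a_i*q_{i-1} + q_{i-2} with p_{-2}=0, p_{-1}=1, q_{-2}=1, q_{-1}=0:
  i=0: a_0=3, p_0 = 3*1 + 0 = 3, q_0 = 3*0 + 1 = 1.
  i=1: a_1=6, p_1 = 6*3 + 1 = 19, q_1 = 6*1 + 0 = 6.
  i=2: a_2=2, p_2 = 2*19 + 3 = 41, q_2 = 2*6 + 1 = 13.
  i=3: a_3=5, p_3 = 5*41 + 19 = 224, q_3 = 5*13 + 6 = 71.
  i=4: a_4=6, p_4 = 6*224 + 41 = 1385, q_4 = 6*71 + 13 = 439.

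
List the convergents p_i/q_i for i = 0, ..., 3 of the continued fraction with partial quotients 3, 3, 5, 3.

3/1, 10/3, 53/16, 169/51

Using the convergent recurrence p_i = a_i*p_{i-1} + p_{i-2}, q_i = a_i*q_{i-1} + q_{i-2} with p_{-2}=0, p_{-1}=1, q_{-2}=1, q_{-1}=0:
  i=0: a_0=3, p_0 = 3*1 + 0 = 3, q_0 = 3*0 + 1 = 1.
  i=1: a_1=3, p_1 = 3*3 + 1 = 10, q_1 = 3*1 + 0 = 3.
  i=2: a_2=5, p_2 = 5*10 + 3 = 53, q_2 = 5*3 + 1 = 16.
  i=3: a_3=3, p_3 = 3*53 + 10 = 169, q_3 = 3*16 + 3 = 51.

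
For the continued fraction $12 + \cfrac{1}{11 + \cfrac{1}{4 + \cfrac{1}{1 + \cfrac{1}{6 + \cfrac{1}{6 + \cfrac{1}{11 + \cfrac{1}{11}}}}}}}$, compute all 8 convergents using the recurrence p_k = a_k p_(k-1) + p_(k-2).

12/1, 133/11, 544/45, 677/56, 4606/381, 28313/2342, 316049/26143, 3504852/289915

Using the convergent recurrence p_i = a_i*p_{i-1} + p_{i-2}, q_i = a_i*q_{i-1} + q_{i-2} with p_{-2}=0, p_{-1}=1, q_{-2}=1, q_{-1}=0:
  i=0: a_0=12, p_0 = 12*1 + 0 = 12, q_0 = 12*0 + 1 = 1.
  i=1: a_1=11, p_1 = 11*12 + 1 = 133, q_1 = 11*1 + 0 = 11.
  i=2: a_2=4, p_2 = 4*133 + 12 = 544, q_2 = 4*11 + 1 = 45.
  i=3: a_3=1, p_3 = 1*544 + 133 = 677, q_3 = 1*45 + 11 = 56.
  i=4: a_4=6, p_4 = 6*677 + 544 = 4606, q_4 = 6*56 + 45 = 381.
  i=5: a_5=6, p_5 = 6*4606 + 677 = 28313, q_5 = 6*381 + 56 = 2342.
  i=6: a_6=11, p_6 = 11*28313 + 4606 = 316049, q_6 = 11*2342 + 381 = 26143.
  i=7: a_7=11, p_7 = 11*316049 + 28313 = 3504852, q_7 = 11*26143 + 2342 = 289915.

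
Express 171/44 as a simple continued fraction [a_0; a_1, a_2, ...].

[3; 1, 7, 1, 4]

Run the Euclidean algorithm on 171 and 44; the successive quotients are the partial quotients a_0, a_1, ... (each step inverts the fractional part left over by the previous one):
  171 = 3*44 + 39, so a_0 = 3.
  44 = 1*39 + 5, so a_1 = 1.
  39 = 7*5 + 4, so a_2 = 7.
  5 = 1*4 + 1, so a_3 = 1.
  4 = 4*1 + 0, so a_4 = 4.
The remainder reaches 0 after 5 divisions, so the expansion has 5 partial quotients, read off in order.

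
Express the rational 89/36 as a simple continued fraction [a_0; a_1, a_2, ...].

Run the Euclidean algorithm on 89 and 36; the successive quotients are the partial quotients a_0, a_1, ... (each step inverts the fractional part left over by the previous one):
  89 = 2*36 + 17, so a_0 = 2.
  36 = 2*17 + 2, so a_1 = 2.
  17 = 8*2 + 1, so a_2 = 8.
  2 = 2*1 + 0, so a_3 = 2.
The remainder reaches 0 after 4 divisions, so the expansion has 4 partial quotients, read off in order.

[2; 2, 8, 2]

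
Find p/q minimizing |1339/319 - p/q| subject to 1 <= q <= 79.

319/76

Expand x = 1339/319 as a continued fraction with the Euclidean algorithm:
  1339 = 4*319 + 63, so a_0 = 4.
  319 = 5*63 + 4, so a_1 = 5.
  63 = 15*4 + 3, so a_2 = 15.
  4 = 1*3 + 1, so a_3 = 1.
  3 = 3*1 + 0, so a_4 = 3.
so x = [4; 5, 15, 1, 3].
Convergents (p_i = a_i*p_{i-1} + p_{i-2}, q_i = a_i*q_{i-1} + q_{i-2} with p_{-2}=0, p_{-1}=1, q_{-2}=1, q_{-1}=0), until the denominator exceeds 79:
  i=0: a_0=4, p_0 = 4*1 + 0 = 4, q_0 = 4*0 + 1 = 1.
  i=1: a_1=5, p_1 = 5*4 + 1 = 21, q_1 = 5*1 + 0 = 5.
  i=2: a_2=15, p_2 = 15*21 + 4 = 319, q_2 = 15*5 + 1 = 76.
  i=3: a_3=1, p_3 = 1*319 + 21 = 340, q_3 = 1*76 + 5 = 81.
q_3 = 81 > 79, so the last convergent with denominator <= 79 is p_2/q_2 = 319/76.
The closest fraction with denominator <= 79 is either p_2/q_2 or the intermediate fraction (k*p_2 + p_1)/(k*q_2 + q_1) with the largest k >= 1 whose denominator stays <= 79; these approach x as k grows, and every other convergent or intermediate fraction in range is farther away.
Largest k: floor((79 - q_1)/q_2) = floor((79 - 5)/76) = 0.
Since k = 0, no intermediate fraction beyond p_2/q_2 has denominator <= 79, so the convergent 319/76 is the closest (its error is |1339*76 - 319*319|/(319*76) = 3/24244).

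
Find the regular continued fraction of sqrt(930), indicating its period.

[30; (2, 60)]

Write x_i = (sqrt(930) + m_i)/d_i with (m_0, d_0) = (0, 1). a_0 = floor(sqrt(930)) = 30, since 30^2 = 900 <= 930 < 961 = 31^2.
Iterate m_{i+1} = d_i*a_i - m_i, d_{i+1} = (930 - m_{i+1}^2)/d_i, a_{i+1} = floor((a_0 + m_{i+1})/d_{i+1}):
  m_1 = 1*30 - 0 = 30, d_1 = (930 - 30^2)/1 = 30/1 = 30, a_1 = floor((30 + 30)/30) = 2.
  m_2 = 30*2 - 30 = 30, d_2 = (930 - 30^2)/30 = 30/30 = 1, a_2 = floor((30 + 30)/1) = 60.
  m_3 = 1*60 - 30 = 30, d_3 = (930 - 30^2)/1 = 30/1 = 30: (m_3, d_3) = (m_1, d_1) = (30, 30), so from here the quotients repeat a_1, a_2; the period length is 2.
Hence the expansion of sqrt(930) is a_0 = 30 followed by the repeating block 2, 60 (period 2).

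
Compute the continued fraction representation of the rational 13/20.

Run the Euclidean algorithm on 13 and 20; the successive quotients are the partial quotients a_0, a_1, ... (each step inverts the fractional part left over by the previous one):
  13 = 0*20 + 13, so a_0 = 0.
  20 = 1*13 + 7, so a_1 = 1.
  13 = 1*7 + 6, so a_2 = 1.
  7 = 1*6 + 1, so a_3 = 1.
  6 = 6*1 + 0, so a_4 = 6.
The remainder reaches 0 after 5 divisions, so the expansion has 5 partial quotients, read off in order.

[0; 1, 1, 1, 6]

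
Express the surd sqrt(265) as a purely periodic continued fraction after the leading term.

[16; (3, 1, 1, 2, 2, 1, 1, 3, 32)]

Write x_i = (sqrt(265) + m_i)/d_i with (m_0, d_0) = (0, 1). a_0 = floor(sqrt(265)) = 16, since 16^2 = 256 <= 265 < 289 = 17^2.
Iterate m_{i+1} = d_i*a_i - m_i, d_{i+1} = (265 - m_{i+1}^2)/d_i, a_{i+1} = floor((a_0 + m_{i+1})/d_{i+1}):
  m_1 = 1*16 - 0 = 16, d_1 = (265 - 16^2)/1 = 9/1 = 9, a_1 = floor((16 + 16)/9) = 3.
  m_2 = 9*3 - 16 = 11, d_2 = (265 - 11^2)/9 = 144/9 = 16, a_2 = floor((16 + 11)/16) = 1.
  m_3 = 16*1 - 11 = 5, d_3 = (265 - 5^2)/16 = 240/16 = 15, a_3 = floor((16 + 5)/15) = 1.
  m_4 = 15*1 - 5 = 10, d_4 = (265 - 10^2)/15 = 165/15 = 11, a_4 = floor((16 + 10)/11) = 2.
  m_5 = 11*2 - 10 = 12, d_5 = (265 - 12^2)/11 = 121/11 = 11, a_5 = floor((16 + 12)/11) = 2.
  m_6 = 11*2 - 12 = 10, d_6 = (265 - 10^2)/11 = 165/11 = 15, a_6 = floor((16 + 10)/15) = 1.
  m_7 = 15*1 - 10 = 5, d_7 = (265 - 5^2)/15 = 240/15 = 16, a_7 = floor((16 + 5)/16) = 1.
  m_8 = 16*1 - 5 = 11, d_8 = (265 - 11^2)/16 = 144/16 = 9, a_8 = floor((16 + 11)/9) = 3.
  m_9 = 9*3 - 11 = 16, d_9 = (265 - 16^2)/9 = 9/9 = 1, a_9 = floor((16 + 16)/1) = 32.
  m_10 = 1*32 - 16 = 16, d_10 = (265 - 16^2)/1 = 9/1 = 9: (m_10, d_10) = (m_1, d_1) = (16, 9), so from here the quotients repeat a_1, ..., a_9; the period length is 9.
Hence the expansion of sqrt(265) is a_0 = 16 followed by the repeating block 3, 1, 1, 2, 2, 1, 1, 3, 32 (period 9).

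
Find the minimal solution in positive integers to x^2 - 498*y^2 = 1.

(x, y) = (179777, 8056)

First expand sqrt(498) as a continued fraction. With x_i = (sqrt(498) + m_i)/d_i and (m_0, d_0) = (0, 1): a_0 = floor(sqrt(498)) = 22, since 22^2 = 484 <= 498 < 529 = 23^2.
Iterate m_{i+1} = d_i*a_i - m_i, d_{i+1} = (498 - m_{i+1}^2)/d_i, a_{i+1} = floor((a_0 + m_{i+1})/d_{i+1}):
  m_1 = 1*22 - 0 = 22, d_1 = (498 - 22^2)/1 = 14/1 = 14, a_1 = floor((22 + 22)/14) = 3.
  m_2 = 14*3 - 22 = 20, d_2 = (498 - 20^2)/14 = 98/14 = 7, a_2 = floor((22 + 20)/7) = 6.
  m_3 = 7*6 - 20 = 22, d_3 = (498 - 22^2)/7 = 14/7 = 2, a_3 = floor((22 + 22)/2) = 22.
  m_4 = 2*22 - 22 = 22, d_4 = (498 - 22^2)/2 = 14/2 = 7, a_4 = floor((22 + 22)/7) = 6.
  m_5 = 7*6 - 22 = 20, d_5 = (498 - 20^2)/7 = 98/7 = 14, a_5 = floor((22 + 20)/14) = 3.
  m_6 = 14*3 - 20 = 22, d_6 = (498 - 22^2)/14 = 14/14 = 1, a_6 = floor((22 + 22)/1) = 44.
  m_7 = 1*44 - 22 = 22, d_7 = (498 - 22^2)/1 = 14/1 = 14: (m_7, d_7) = (m_1, d_1) = (22, 14), so from here the quotients repeat a_1, ..., a_6; the period length is 6.
So sqrt(498) = [22; (3, 6, 22, 6, 3, 44)] with period length k = 6.
k is even, so the fundamental solution of x^2 - 498y^2 = 1 is (p_{k-1}, q_{k-1}) = (p_5, q_5); compute convergents through index 5.
Convergents (p_i = a_i*p_{i-1} + p_{i-2}, q_i = a_i*q_{i-1} + q_{i-2} with p_{-2}=0, p_{-1}=1, q_{-2}=1, q_{-1}=0):
  i=0: a_0=22, p_0 = 22*1 + 0 = 22, q_0 = 22*0 + 1 = 1.
  i=1: a_1=3, p_1 = 3*22 + 1 = 67, q_1 = 3*1 + 0 = 3.
  i=2: a_2=6, p_2 = 6*67 + 22 = 424, q_2 = 6*3 + 1 = 19.
  i=3: a_3=22, p_3 = 22*424 + 67 = 9395, q_3 = 22*19 + 3 = 421.
  i=4: a_4=6, p_4 = 6*9395 + 424 = 56794, q_4 = 6*421 + 19 = 2545.
  i=5: a_5=3, p_5 = 3*56794 + 9395 = 179777, q_5 = 3*2545 + 421 = 8056.
Check: 179777^2 - 498*8056^2 = 32319769729 - 32319769728 = 1, so (x, y) = (179777, 8056) solves the equation, and by the theorem it is the least positive solution.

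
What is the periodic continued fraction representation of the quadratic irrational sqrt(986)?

Write x_i = (sqrt(986) + m_i)/d_i with (m_0, d_0) = (0, 1). a_0 = floor(sqrt(986)) = 31, since 31^2 = 961 <= 986 < 1024 = 32^2.
Iterate m_{i+1} = d_i*a_i - m_i, d_{i+1} = (986 - m_{i+1}^2)/d_i, a_{i+1} = floor((a_0 + m_{i+1})/d_{i+1}):
  m_1 = 1*31 - 0 = 31, d_1 = (986 - 31^2)/1 = 25/1 = 25, a_1 = floor((31 + 31)/25) = 2.
  m_2 = 25*2 - 31 = 19, d_2 = (986 - 19^2)/25 = 625/25 = 25, a_2 = floor((31 + 19)/25) = 2.
  m_3 = 25*2 - 19 = 31, d_3 = (986 - 31^2)/25 = 25/25 = 1, a_3 = floor((31 + 31)/1) = 62.
  m_4 = 1*62 - 31 = 31, d_4 = (986 - 31^2)/1 = 25/1 = 25: (m_4, d_4) = (m_1, d_1) = (31, 25), so from here the quotients repeat a_1, ..., a_3; the period length is 3.
Hence the expansion of sqrt(986) is a_0 = 31 followed by the repeating block 2, 2, 62 (period 3).

[31; (2, 2, 62)]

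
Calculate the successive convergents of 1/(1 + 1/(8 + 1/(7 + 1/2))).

0/1, 1/1, 8/9, 57/64, 122/137

Using the convergent recurrence p_i = a_i*p_{i-1} + p_{i-2}, q_i = a_i*q_{i-1} + q_{i-2} with p_{-2}=0, p_{-1}=1, q_{-2}=1, q_{-1}=0:
  i=0: a_0=0, p_0 = 0*1 + 0 = 0, q_0 = 0*0 + 1 = 1.
  i=1: a_1=1, p_1 = 1*0 + 1 = 1, q_1 = 1*1 + 0 = 1.
  i=2: a_2=8, p_2 = 8*1 + 0 = 8, q_2 = 8*1 + 1 = 9.
  i=3: a_3=7, p_3 = 7*8 + 1 = 57, q_3 = 7*9 + 1 = 64.
  i=4: a_4=2, p_4 = 2*57 + 8 = 122, q_4 = 2*64 + 9 = 137.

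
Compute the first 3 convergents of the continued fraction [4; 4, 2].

Using the convergent recurrence p_i = a_i*p_{i-1} + p_{i-2}, q_i = a_i*q_{i-1} + q_{i-2} with p_{-2}=0, p_{-1}=1, q_{-2}=1, q_{-1}=0:
  i=0: a_0=4, p_0 = 4*1 + 0 = 4, q_0 = 4*0 + 1 = 1.
  i=1: a_1=4, p_1 = 4*4 + 1 = 17, q_1 = 4*1 + 0 = 4.
  i=2: a_2=2, p_2 = 2*17 + 4 = 38, q_2 = 2*4 + 1 = 9.

4/1, 17/4, 38/9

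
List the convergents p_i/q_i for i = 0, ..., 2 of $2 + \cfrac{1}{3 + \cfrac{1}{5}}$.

Using the convergent recurrence p_i = a_i*p_{i-1} + p_{i-2}, q_i = a_i*q_{i-1} + q_{i-2} with p_{-2}=0, p_{-1}=1, q_{-2}=1, q_{-1}=0:
  i=0: a_0=2, p_0 = 2*1 + 0 = 2, q_0 = 2*0 + 1 = 1.
  i=1: a_1=3, p_1 = 3*2 + 1 = 7, q_1 = 3*1 + 0 = 3.
  i=2: a_2=5, p_2 = 5*7 + 2 = 37, q_2 = 5*3 + 1 = 16.

2/1, 7/3, 37/16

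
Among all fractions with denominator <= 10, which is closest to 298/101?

3/1

Expand x = 298/101 as a continued fraction with the Euclidean algorithm:
  298 = 2*101 + 96, so a_0 = 2.
  101 = 1*96 + 5, so a_1 = 1.
  96 = 19*5 + 1, so a_2 = 19.
  5 = 5*1 + 0, so a_3 = 5.
so x = [2; 1, 19, 5].
Convergents (p_i = a_i*p_{i-1} + p_{i-2}, q_i = a_i*q_{i-1} + q_{i-2} with p_{-2}=0, p_{-1}=1, q_{-2}=1, q_{-1}=0), until the denominator exceeds 10:
  i=0: a_0=2, p_0 = 2*1 + 0 = 2, q_0 = 2*0 + 1 = 1.
  i=1: a_1=1, p_1 = 1*2 + 1 = 3, q_1 = 1*1 + 0 = 1.
  i=2: a_2=19, p_2 = 19*3 + 2 = 59, q_2 = 19*1 + 1 = 20.
q_2 = 20 > 10, so the last convergent with denominator <= 10 is p_1/q_1 = 3/1.
The closest fraction with denominator <= 10 is either p_1/q_1 or the intermediate fraction (k*p_1 + p_0)/(k*q_1 + q_0) with the largest k >= 1 whose denominator stays <= 10; these approach x as k grows, and every other convergent or intermediate fraction in range is farther away.
Largest k: floor((10 - q_0)/q_1) = floor((10 - 1)/1) = 9.
That gives (9*3 + 2)/(9*1 + 1) = 29/10.
Compare the errors: |x - 3/1| = |298*1 - 3*101|/(101*1) = 5/101, and |x - 29/10| = |298*10 - 29*101|/(101*10) = 51/1010.
Cross-multiplying, 5*1010 = 5050 < 5151 = 51*101, so 5/101 is smaller: the convergent 3/1 is closer to x than 29/10.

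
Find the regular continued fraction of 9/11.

[0; 1, 4, 2]

Run the Euclidean algorithm on 9 and 11; the successive quotients are the partial quotients a_0, a_1, ... (each step inverts the fractional part left over by the previous one):
  9 = 0*11 + 9, so a_0 = 0.
  11 = 1*9 + 2, so a_1 = 1.
  9 = 4*2 + 1, so a_2 = 4.
  2 = 2*1 + 0, so a_3 = 2.
The remainder reaches 0 after 4 divisions, so the expansion has 4 partial quotients, read off in order.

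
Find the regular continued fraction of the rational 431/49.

Run the Euclidean algorithm on 431 and 49; the successive quotients are the partial quotients a_0, a_1, ... (each step inverts the fractional part left over by the previous one):
  431 = 8*49 + 39, so a_0 = 8.
  49 = 1*39 + 10, so a_1 = 1.
  39 = 3*10 + 9, so a_2 = 3.
  10 = 1*9 + 1, so a_3 = 1.
  9 = 9*1 + 0, so a_4 = 9.
The remainder reaches 0 after 5 divisions, so the expansion has 5 partial quotients, read off in order.

[8; 1, 3, 1, 9]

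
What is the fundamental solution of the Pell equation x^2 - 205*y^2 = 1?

(x, y) = (39689, 2772)

First expand sqrt(205) as a continued fraction. With x_i = (sqrt(205) + m_i)/d_i and (m_0, d_0) = (0, 1): a_0 = floor(sqrt(205)) = 14, since 14^2 = 196 <= 205 < 225 = 15^2.
Iterate m_{i+1} = d_i*a_i - m_i, d_{i+1} = (205 - m_{i+1}^2)/d_i, a_{i+1} = floor((a_0 + m_{i+1})/d_{i+1}):
  m_1 = 1*14 - 0 = 14, d_1 = (205 - 14^2)/1 = 9/1 = 9, a_1 = floor((14 + 14)/9) = 3.
  m_2 = 9*3 - 14 = 13, d_2 = (205 - 13^2)/9 = 36/9 = 4, a_2 = floor((14 + 13)/4) = 6.
  m_3 = 4*6 - 13 = 11, d_3 = (205 - 11^2)/4 = 84/4 = 21, a_3 = floor((14 + 11)/21) = 1.
  m_4 = 21*1 - 11 = 10, d_4 = (205 - 10^2)/21 = 105/21 = 5, a_4 = floor((14 + 10)/5) = 4.
  m_5 = 5*4 - 10 = 10, d_5 = (205 - 10^2)/5 = 105/5 = 21, a_5 = floor((14 + 10)/21) = 1.
  m_6 = 21*1 - 10 = 11, d_6 = (205 - 11^2)/21 = 84/21 = 4, a_6 = floor((14 + 11)/4) = 6.
  m_7 = 4*6 - 11 = 13, d_7 = (205 - 13^2)/4 = 36/4 = 9, a_7 = floor((14 + 13)/9) = 3.
  m_8 = 9*3 - 13 = 14, d_8 = (205 - 14^2)/9 = 9/9 = 1, a_8 = floor((14 + 14)/1) = 28.
  m_9 = 1*28 - 14 = 14, d_9 = (205 - 14^2)/1 = 9/1 = 9: (m_9, d_9) = (m_1, d_1) = (14, 9), so from here the quotients repeat a_1, ..., a_8; the period length is 8.
So sqrt(205) = [14; (3, 6, 1, 4, 1, 6, 3, 28)] with period length k = 8.
k is even, so the fundamental solution of x^2 - 205y^2 = 1 is (p_{k-1}, q_{k-1}) = (p_7, q_7); compute convergents through index 7.
Convergents (p_i = a_i*p_{i-1} + p_{i-2}, q_i = a_i*q_{i-1} + q_{i-2} with p_{-2}=0, p_{-1}=1, q_{-2}=1, q_{-1}=0):
  i=0: a_0=14, p_0 = 14*1 + 0 = 14, q_0 = 14*0 + 1 = 1.
  i=1: a_1=3, p_1 = 3*14 + 1 = 43, q_1 = 3*1 + 0 = 3.
  i=2: a_2=6, p_2 = 6*43 + 14 = 272, q_2 = 6*3 + 1 = 19.
  i=3: a_3=1, p_3 = 1*272 + 43 = 315, q_3 = 1*19 + 3 = 22.
  i=4: a_4=4, p_4 = 4*315 + 272 = 1532, q_4 = 4*22 + 19 = 107.
  i=5: a_5=1, p_5 = 1*1532 + 315 = 1847, q_5 = 1*107 + 22 = 129.
  i=6: a_6=6, p_6 = 6*1847 + 1532 = 12614, q_6 = 6*129 + 107 = 881.
  i=7: a_7=3, p_7 = 3*12614 + 1847 = 39689, q_7 = 3*881 + 129 = 2772.
Check: 39689^2 - 205*2772^2 = 1575216721 - 1575216720 = 1, so (x, y) = (39689, 2772) solves the equation, and by the theorem it is the least positive solution.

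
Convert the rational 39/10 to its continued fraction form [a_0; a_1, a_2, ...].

[3; 1, 9]

Run the Euclidean algorithm on 39 and 10; the successive quotients are the partial quotients a_0, a_1, ... (each step inverts the fractional part left over by the previous one):
  39 = 3*10 + 9, so a_0 = 3.
  10 = 1*9 + 1, so a_1 = 1.
  9 = 9*1 + 0, so a_2 = 9.
The remainder reaches 0 after 3 divisions, so the expansion has 3 partial quotients, read off in order.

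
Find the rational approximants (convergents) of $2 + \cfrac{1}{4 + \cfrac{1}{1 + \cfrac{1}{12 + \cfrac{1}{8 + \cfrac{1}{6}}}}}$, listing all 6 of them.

Using the convergent recurrence p_i = a_i*p_{i-1} + p_{i-2}, q_i = a_i*q_{i-1} + q_{i-2} with p_{-2}=0, p_{-1}=1, q_{-2}=1, q_{-1}=0:
  i=0: a_0=2, p_0 = 2*1 + 0 = 2, q_0 = 2*0 + 1 = 1.
  i=1: a_1=4, p_1 = 4*2 + 1 = 9, q_1 = 4*1 + 0 = 4.
  i=2: a_2=1, p_2 = 1*9 + 2 = 11, q_2 = 1*4 + 1 = 5.
  i=3: a_3=12, p_3 = 12*11 + 9 = 141, q_3 = 12*5 + 4 = 64.
  i=4: a_4=8, p_4 = 8*141 + 11 = 1139, q_4 = 8*64 + 5 = 517.
  i=5: a_5=6, p_5 = 6*1139 + 141 = 6975, q_5 = 6*517 + 64 = 3166.

2/1, 9/4, 11/5, 141/64, 1139/517, 6975/3166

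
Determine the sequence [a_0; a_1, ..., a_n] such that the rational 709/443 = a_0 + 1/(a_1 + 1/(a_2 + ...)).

[1; 1, 1, 1, 1, 88]

Run the Euclidean algorithm on 709 and 443; the successive quotients are the partial quotients a_0, a_1, ... (each step inverts the fractional part left over by the previous one):
  709 = 1*443 + 266, so a_0 = 1.
  443 = 1*266 + 177, so a_1 = 1.
  266 = 1*177 + 89, so a_2 = 1.
  177 = 1*89 + 88, so a_3 = 1.
  89 = 1*88 + 1, so a_4 = 1.
  88 = 88*1 + 0, so a_5 = 88.
The remainder reaches 0 after 6 divisions, so the expansion has 6 partial quotients, read off in order.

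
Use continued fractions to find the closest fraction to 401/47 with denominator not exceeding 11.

Expand x = 401/47 as a continued fraction with the Euclidean algorithm:
  401 = 8*47 + 25, so a_0 = 8.
  47 = 1*25 + 22, so a_1 = 1.
  25 = 1*22 + 3, so a_2 = 1.
  22 = 7*3 + 1, so a_3 = 7.
  3 = 3*1 + 0, so a_4 = 3.
so x = [8; 1, 1, 7, 3].
Convergents (p_i = a_i*p_{i-1} + p_{i-2}, q_i = a_i*q_{i-1} + q_{i-2} with p_{-2}=0, p_{-1}=1, q_{-2}=1, q_{-1}=0), until the denominator exceeds 11:
  i=0: a_0=8, p_0 = 8*1 + 0 = 8, q_0 = 8*0 + 1 = 1.
  i=1: a_1=1, p_1 = 1*8 + 1 = 9, q_1 = 1*1 + 0 = 1.
  i=2: a_2=1, p_2 = 1*9 + 8 = 17, q_2 = 1*1 + 1 = 2.
  i=3: a_3=7, p_3 = 7*17 + 9 = 128, q_3 = 7*2 + 1 = 15.
q_3 = 15 > 11, so the last convergent with denominator <= 11 is p_2/q_2 = 17/2.
The closest fraction with denominator <= 11 is either p_2/q_2 or the intermediate fraction (k*p_2 + p_1)/(k*q_2 + q_1) with the largest k >= 1 whose denominator stays <= 11; these approach x as k grows, and every other convergent or intermediate fraction in range is farther away.
Largest k: floor((11 - q_1)/q_2) = floor((11 - 1)/2) = 5.
That gives (5*17 + 9)/(5*2 + 1) = 94/11.
Compare the errors: |x - 17/2| = |401*2 - 17*47|/(47*2) = 3/94, and |x - 94/11| = |401*11 - 94*47|/(47*11) = 7/517.
Cross-multiplying, 7*94 = 658 < 1551 = 3*517, so 7/517 is smaller: the intermediate fraction 94/11 is closer to x than 17/2.

94/11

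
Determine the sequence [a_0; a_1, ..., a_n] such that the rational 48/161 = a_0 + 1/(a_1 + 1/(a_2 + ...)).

[0; 3, 2, 1, 4, 1, 2]

Run the Euclidean algorithm on 48 and 161; the successive quotients are the partial quotients a_0, a_1, ... (each step inverts the fractional part left over by the previous one):
  48 = 0*161 + 48, so a_0 = 0.
  161 = 3*48 + 17, so a_1 = 3.
  48 = 2*17 + 14, so a_2 = 2.
  17 = 1*14 + 3, so a_3 = 1.
  14 = 4*3 + 2, so a_4 = 4.
  3 = 1*2 + 1, so a_5 = 1.
  2 = 2*1 + 0, so a_6 = 2.
The remainder reaches 0 after 7 divisions, so the expansion has 7 partial quotients, read off in order.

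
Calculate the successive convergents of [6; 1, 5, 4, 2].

6/1, 7/1, 41/6, 171/25, 383/56

Using the convergent recurrence p_i = a_i*p_{i-1} + p_{i-2}, q_i = a_i*q_{i-1} + q_{i-2} with p_{-2}=0, p_{-1}=1, q_{-2}=1, q_{-1}=0:
  i=0: a_0=6, p_0 = 6*1 + 0 = 6, q_0 = 6*0 + 1 = 1.
  i=1: a_1=1, p_1 = 1*6 + 1 = 7, q_1 = 1*1 + 0 = 1.
  i=2: a_2=5, p_2 = 5*7 + 6 = 41, q_2 = 5*1 + 1 = 6.
  i=3: a_3=4, p_3 = 4*41 + 7 = 171, q_3 = 4*6 + 1 = 25.
  i=4: a_4=2, p_4 = 2*171 + 41 = 383, q_4 = 2*25 + 6 = 56.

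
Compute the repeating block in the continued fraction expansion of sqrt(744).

Write x_i = (sqrt(744) + m_i)/d_i with (m_0, d_0) = (0, 1). a_0 = floor(sqrt(744)) = 27, since 27^2 = 729 <= 744 < 784 = 28^2.
Iterate m_{i+1} = d_i*a_i - m_i, d_{i+1} = (744 - m_{i+1}^2)/d_i, a_{i+1} = floor((a_0 + m_{i+1})/d_{i+1}):
  m_1 = 1*27 - 0 = 27, d_1 = (744 - 27^2)/1 = 15/1 = 15, a_1 = floor((27 + 27)/15) = 3.
  m_2 = 15*3 - 27 = 18, d_2 = (744 - 18^2)/15 = 420/15 = 28, a_2 = floor((27 + 18)/28) = 1.
  m_3 = 28*1 - 18 = 10, d_3 = (744 - 10^2)/28 = 644/28 = 23, a_3 = floor((27 + 10)/23) = 1.
  m_4 = 23*1 - 10 = 13, d_4 = (744 - 13^2)/23 = 575/23 = 25, a_4 = floor((27 + 13)/25) = 1.
  m_5 = 25*1 - 13 = 12, d_5 = (744 - 12^2)/25 = 600/25 = 24, a_5 = floor((27 + 12)/24) = 1.
  m_6 = 24*1 - 12 = 12, d_6 = (744 - 12^2)/24 = 600/24 = 25, a_6 = floor((27 + 12)/25) = 1.
  m_7 = 25*1 - 12 = 13, d_7 = (744 - 13^2)/25 = 575/25 = 23, a_7 = floor((27 + 13)/23) = 1.
  m_8 = 23*1 - 13 = 10, d_8 = (744 - 10^2)/23 = 644/23 = 28, a_8 = floor((27 + 10)/28) = 1.
  m_9 = 28*1 - 10 = 18, d_9 = (744 - 18^2)/28 = 420/28 = 15, a_9 = floor((27 + 18)/15) = 3.
  m_10 = 15*3 - 18 = 27, d_10 = (744 - 27^2)/15 = 15/15 = 1, a_10 = floor((27 + 27)/1) = 54.
  m_11 = 1*54 - 27 = 27, d_11 = (744 - 27^2)/1 = 15/1 = 15: (m_11, d_11) = (m_1, d_1) = (27, 15), so from here the quotients repeat a_1, ..., a_10; the period length is 10.
Hence the expansion of sqrt(744) is a_0 = 27 followed by the repeating block 3, 1, 1, 1, 1, 1, 1, 1, 3, 54 (period 10).

[27; (3, 1, 1, 1, 1, 1, 1, 1, 3, 54)]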